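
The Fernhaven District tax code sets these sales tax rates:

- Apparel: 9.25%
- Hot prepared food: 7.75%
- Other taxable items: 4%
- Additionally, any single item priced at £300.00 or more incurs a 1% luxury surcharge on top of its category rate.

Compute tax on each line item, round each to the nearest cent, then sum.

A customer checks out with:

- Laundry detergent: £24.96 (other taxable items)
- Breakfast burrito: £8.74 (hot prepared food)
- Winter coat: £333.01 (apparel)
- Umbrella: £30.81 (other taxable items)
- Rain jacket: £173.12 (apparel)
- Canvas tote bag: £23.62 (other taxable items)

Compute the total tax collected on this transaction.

Laundry detergent £24.96: other taxable items → 4% → £1.00
Breakfast burrito £8.74: hot prepared food → 7.75% → £0.68
Winter coat £333.01: apparel → 9.25% + 1% surcharge = 10.25% → £34.13
Umbrella £30.81: other taxable items → 4% → £1.23
Rain jacket £173.12: apparel → 9.25% → £16.01
Canvas tote bag £23.62: other taxable items → 4% → £0.94
Total tax = £1.00 + £0.68 + £34.13 + £1.23 + £16.01 + £0.94 = £53.99

£53.99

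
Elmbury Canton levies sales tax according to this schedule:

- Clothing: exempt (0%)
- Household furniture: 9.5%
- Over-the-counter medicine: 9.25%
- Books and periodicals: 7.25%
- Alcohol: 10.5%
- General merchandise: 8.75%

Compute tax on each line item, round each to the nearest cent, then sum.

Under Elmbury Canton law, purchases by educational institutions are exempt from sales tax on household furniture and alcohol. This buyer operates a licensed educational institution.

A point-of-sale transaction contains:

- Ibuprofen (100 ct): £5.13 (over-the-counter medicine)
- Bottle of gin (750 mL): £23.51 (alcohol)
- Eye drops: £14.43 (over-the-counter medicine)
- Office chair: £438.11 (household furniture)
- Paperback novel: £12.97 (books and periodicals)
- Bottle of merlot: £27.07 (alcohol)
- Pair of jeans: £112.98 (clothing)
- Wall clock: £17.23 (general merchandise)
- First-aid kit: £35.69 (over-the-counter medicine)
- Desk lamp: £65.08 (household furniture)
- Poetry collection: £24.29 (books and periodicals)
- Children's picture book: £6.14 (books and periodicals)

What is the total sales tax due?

£9.76

Ibuprofen (100 ct) £5.13: over-the-counter medicine → 9.25% → £0.47
Bottle of gin (750 mL) £23.51: alcohol, buyer-exempt → 0% → £0.00
Eye drops £14.43: over-the-counter medicine → 9.25% → £1.33
Office chair £438.11: household furniture, buyer-exempt → 0% → £0.00
Paperback novel £12.97: books and periodicals → 7.25% → £0.94
Bottle of merlot £27.07: alcohol, buyer-exempt → 0% → £0.00
Pair of jeans £112.98: clothing → 0% → £0.00
Wall clock £17.23: general merchandise → 8.75% → £1.51
First-aid kit £35.69: over-the-counter medicine → 9.25% → £3.30
Desk lamp £65.08: household furniture, buyer-exempt → 0% → £0.00
Poetry collection £24.29: books and periodicals → 7.25% → £1.76
Children's picture book £6.14: books and periodicals → 7.25% → £0.45
Total tax = £0.47 + £1.33 + £0.94 + £1.51 + £3.30 + £1.76 + £0.45 = £9.76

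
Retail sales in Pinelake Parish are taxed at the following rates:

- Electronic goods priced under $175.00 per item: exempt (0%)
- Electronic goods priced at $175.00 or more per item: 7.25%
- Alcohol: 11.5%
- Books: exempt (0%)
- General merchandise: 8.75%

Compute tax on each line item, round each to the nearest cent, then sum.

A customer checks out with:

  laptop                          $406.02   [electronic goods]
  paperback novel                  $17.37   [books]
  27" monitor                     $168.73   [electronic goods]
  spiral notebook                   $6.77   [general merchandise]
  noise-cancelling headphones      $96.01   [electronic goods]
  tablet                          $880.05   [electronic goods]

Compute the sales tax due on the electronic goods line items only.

$93.24

Laptop $406.02: electronic goods, $175.00 or more → 7.25% → $29.44
27" monitor $168.73: electronic goods, under $175.00 → 0% → $0.00
Noise-cancelling headphones $96.01: electronic goods, under $175.00 → 0% → $0.00
Tablet $880.05: electronic goods, $175.00 or more → 7.25% → $63.80
Tax on electronic goods = $29.44 + $0.00 + $0.00 + $63.80 = $93.24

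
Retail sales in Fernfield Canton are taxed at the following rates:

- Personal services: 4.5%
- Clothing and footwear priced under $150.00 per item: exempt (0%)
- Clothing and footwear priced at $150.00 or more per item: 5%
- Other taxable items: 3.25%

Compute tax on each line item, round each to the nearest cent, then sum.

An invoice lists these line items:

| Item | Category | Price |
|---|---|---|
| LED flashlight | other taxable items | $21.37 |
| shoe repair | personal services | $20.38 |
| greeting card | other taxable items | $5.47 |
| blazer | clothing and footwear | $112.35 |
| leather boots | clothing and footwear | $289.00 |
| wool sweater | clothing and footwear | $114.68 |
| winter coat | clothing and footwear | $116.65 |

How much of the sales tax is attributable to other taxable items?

LED flashlight $21.37: other taxable items → 3.25% → $0.69
Greeting card $5.47: other taxable items → 3.25% → $0.18
Tax on other taxable items = $0.69 + $0.18 = $0.87

$0.87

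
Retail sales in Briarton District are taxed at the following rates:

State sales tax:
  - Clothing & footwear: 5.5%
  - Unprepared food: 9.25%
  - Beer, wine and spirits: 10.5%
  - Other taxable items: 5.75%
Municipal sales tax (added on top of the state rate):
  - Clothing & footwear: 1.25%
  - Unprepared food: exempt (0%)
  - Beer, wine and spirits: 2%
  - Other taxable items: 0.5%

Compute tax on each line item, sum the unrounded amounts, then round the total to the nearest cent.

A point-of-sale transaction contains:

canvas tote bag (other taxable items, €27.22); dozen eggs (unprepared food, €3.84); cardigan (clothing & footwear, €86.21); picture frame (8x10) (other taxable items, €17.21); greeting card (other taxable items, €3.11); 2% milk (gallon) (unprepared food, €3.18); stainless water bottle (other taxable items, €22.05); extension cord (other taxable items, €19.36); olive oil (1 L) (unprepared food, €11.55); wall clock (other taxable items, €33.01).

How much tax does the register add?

€15.16

Canvas tote bag €27.22: other taxable items → 5.75% + 0.5% municipal = 6.25% → €1.70125
Dozen eggs €3.84: unprepared food → 9.25% + 0% municipal = 9.25% → €0.3552
Cardigan €86.21: clothing & footwear → 5.5% + 1.25% municipal = 6.75% → €5.819175
Picture frame (8x10) €17.21: other taxable items → 5.75% + 0.5% municipal = 6.25% → €1.075625
Greeting card €3.11: other taxable items → 5.75% + 0.5% municipal = 6.25% → €0.194375
2% milk (gallon) €3.18: unprepared food → 9.25% + 0% municipal = 9.25% → €0.29415
Stainless water bottle €22.05: other taxable items → 5.75% + 0.5% municipal = 6.25% → €1.378125
Extension cord €19.36: other taxable items → 5.75% + 0.5% municipal = 6.25% → €1.21
Olive oil (1 L) €11.55: unprepared food → 9.25% + 0% municipal = 9.25% → €1.068375
Wall clock €33.01: other taxable items → 5.75% + 0.5% municipal = 6.25% → €2.063125
Unrounded tax sum = €15.1594 → €15.16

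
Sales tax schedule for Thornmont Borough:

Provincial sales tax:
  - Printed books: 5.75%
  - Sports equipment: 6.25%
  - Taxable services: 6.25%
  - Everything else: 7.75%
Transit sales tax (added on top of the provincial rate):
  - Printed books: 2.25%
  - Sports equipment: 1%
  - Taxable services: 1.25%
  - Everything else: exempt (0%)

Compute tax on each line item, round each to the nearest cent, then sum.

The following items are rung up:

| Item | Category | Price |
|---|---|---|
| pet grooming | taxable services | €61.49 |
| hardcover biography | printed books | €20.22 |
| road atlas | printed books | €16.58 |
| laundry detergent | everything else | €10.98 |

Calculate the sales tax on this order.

Pet grooming €61.49: taxable services → 6.25% + 1.25% transit = 7.5% → €4.61
Hardcover biography €20.22: printed books → 5.75% + 2.25% transit = 8% → €1.62
Road atlas €16.58: printed books → 5.75% + 2.25% transit = 8% → €1.33
Laundry detergent €10.98: everything else → 7.75% + 0% transit = 7.75% → €0.85
Total tax = €4.61 + €1.62 + €1.33 + €0.85 = €8.41

€8.41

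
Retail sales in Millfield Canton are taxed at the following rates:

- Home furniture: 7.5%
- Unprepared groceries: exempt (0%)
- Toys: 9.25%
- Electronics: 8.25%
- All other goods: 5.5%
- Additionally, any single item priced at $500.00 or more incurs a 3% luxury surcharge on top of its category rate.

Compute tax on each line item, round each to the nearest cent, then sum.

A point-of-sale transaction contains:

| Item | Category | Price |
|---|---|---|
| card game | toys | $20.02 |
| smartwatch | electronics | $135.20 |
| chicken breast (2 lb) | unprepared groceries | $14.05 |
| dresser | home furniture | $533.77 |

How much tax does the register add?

Card game $20.02: toys → 9.25% → $1.85
Smartwatch $135.20: electronics → 8.25% → $11.15
Chicken breast (2 lb) $14.05: unprepared groceries → 0% → $0.00
Dresser $533.77: home furniture → 7.5% + 3% surcharge = 10.5% → $56.05
Total tax = $1.85 + $11.15 + $56.05 = $69.05

$69.05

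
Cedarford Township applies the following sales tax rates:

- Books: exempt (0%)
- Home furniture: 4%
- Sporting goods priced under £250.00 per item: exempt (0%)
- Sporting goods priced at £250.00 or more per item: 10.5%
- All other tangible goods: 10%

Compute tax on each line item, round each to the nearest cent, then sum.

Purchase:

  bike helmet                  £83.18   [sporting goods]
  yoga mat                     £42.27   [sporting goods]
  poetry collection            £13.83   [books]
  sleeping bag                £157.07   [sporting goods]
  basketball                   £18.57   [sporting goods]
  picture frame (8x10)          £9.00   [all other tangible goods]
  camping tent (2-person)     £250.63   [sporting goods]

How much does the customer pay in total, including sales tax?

£601.77

Bike helmet £83.18: sporting goods, under £250.00 → 0% → £0.00
Yoga mat £42.27: sporting goods, under £250.00 → 0% → £0.00
Poetry collection £13.83: books → 0% → £0.00
Sleeping bag £157.07: sporting goods, under £250.00 → 0% → £0.00
Basketball £18.57: sporting goods, under £250.00 → 0% → £0.00
Picture frame (8x10) £9.00: all other tangible goods → 10% → £0.90
Camping tent (2-person) £250.63: sporting goods, £250.00 or more → 10.5% → £26.32
Subtotal = £574.55; tax = £27.22; total due = £601.77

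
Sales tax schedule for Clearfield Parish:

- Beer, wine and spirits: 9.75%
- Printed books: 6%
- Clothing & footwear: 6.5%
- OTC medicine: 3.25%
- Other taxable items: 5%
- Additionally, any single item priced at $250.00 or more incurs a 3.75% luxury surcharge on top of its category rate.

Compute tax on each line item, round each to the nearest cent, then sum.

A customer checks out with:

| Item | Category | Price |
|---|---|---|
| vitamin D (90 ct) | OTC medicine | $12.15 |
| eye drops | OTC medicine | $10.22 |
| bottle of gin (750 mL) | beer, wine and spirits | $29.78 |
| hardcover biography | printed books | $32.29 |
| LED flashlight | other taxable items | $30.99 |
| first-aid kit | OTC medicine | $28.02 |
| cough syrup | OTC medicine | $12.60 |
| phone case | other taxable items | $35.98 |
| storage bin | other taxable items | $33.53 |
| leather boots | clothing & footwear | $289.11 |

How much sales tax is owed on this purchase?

$41.54

Vitamin D (90 ct) $12.15: OTC medicine → 3.25% → $0.39
Eye drops $10.22: OTC medicine → 3.25% → $0.33
Bottle of gin (750 mL) $29.78: beer, wine and spirits → 9.75% → $2.90
Hardcover biography $32.29: printed books → 6% → $1.94
LED flashlight $30.99: other taxable items → 5% → $1.55
First-aid kit $28.02: OTC medicine → 3.25% → $0.91
Cough syrup $12.60: OTC medicine → 3.25% → $0.41
Phone case $35.98: other taxable items → 5% → $1.80
Storage bin $33.53: other taxable items → 5% → $1.68
Leather boots $289.11: clothing & footwear → 6.5% + 3.75% surcharge = 10.25% → $29.63
Total tax = $0.39 + $0.33 + $2.90 + $1.94 + $1.55 + $0.91 + $0.41 + $1.80 + $1.68 + $29.63 = $41.54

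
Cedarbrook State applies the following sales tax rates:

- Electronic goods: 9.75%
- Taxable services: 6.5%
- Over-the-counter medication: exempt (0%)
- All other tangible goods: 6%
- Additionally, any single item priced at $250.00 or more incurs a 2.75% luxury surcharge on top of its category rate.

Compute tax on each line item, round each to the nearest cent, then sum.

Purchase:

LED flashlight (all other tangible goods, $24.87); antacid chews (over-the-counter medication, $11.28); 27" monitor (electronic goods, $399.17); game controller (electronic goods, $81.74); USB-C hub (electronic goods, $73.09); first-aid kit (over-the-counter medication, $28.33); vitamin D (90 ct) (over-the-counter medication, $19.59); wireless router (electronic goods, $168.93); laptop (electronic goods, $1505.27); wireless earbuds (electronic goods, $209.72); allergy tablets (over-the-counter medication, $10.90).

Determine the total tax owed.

LED flashlight $24.87: all other tangible goods → 6% → $1.49
Antacid chews $11.28: over-the-counter medication → 0% → $0.00
27" monitor $399.17: electronic goods → 9.75% + 2.75% surcharge = 12.5% → $49.90
Game controller $81.74: electronic goods → 9.75% → $7.97
USB-C hub $73.09: electronic goods → 9.75% → $7.13
First-aid kit $28.33: over-the-counter medication → 0% → $0.00
Vitamin D (90 ct) $19.59: over-the-counter medication → 0% → $0.00
Wireless router $168.93: electronic goods → 9.75% → $16.47
Laptop $1505.27: electronic goods → 9.75% + 2.75% surcharge = 12.5% → $188.16
Wireless earbuds $209.72: electronic goods → 9.75% → $20.45
Allergy tablets $10.90: over-the-counter medication → 0% → $0.00
Total tax = $1.49 + $49.90 + $7.97 + $7.13 + $16.47 + $188.16 + $20.45 = $291.57

$291.57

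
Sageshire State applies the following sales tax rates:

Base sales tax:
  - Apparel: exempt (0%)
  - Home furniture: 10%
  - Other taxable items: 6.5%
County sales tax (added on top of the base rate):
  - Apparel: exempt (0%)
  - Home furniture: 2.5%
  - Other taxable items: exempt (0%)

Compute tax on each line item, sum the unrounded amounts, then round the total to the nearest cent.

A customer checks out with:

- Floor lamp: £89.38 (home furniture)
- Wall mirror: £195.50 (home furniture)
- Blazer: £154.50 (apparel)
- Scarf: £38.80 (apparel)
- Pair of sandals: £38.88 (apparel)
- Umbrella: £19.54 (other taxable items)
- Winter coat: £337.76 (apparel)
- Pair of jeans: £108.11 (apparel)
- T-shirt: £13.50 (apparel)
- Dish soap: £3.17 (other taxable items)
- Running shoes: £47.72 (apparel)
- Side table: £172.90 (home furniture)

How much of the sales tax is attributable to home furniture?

Floor lamp £89.38: home furniture → 10% + 2.5% county = 12.5% → £11.1725
Wall mirror £195.50: home furniture → 10% + 2.5% county = 12.5% → £24.4375
Side table £172.90: home furniture → 10% + 2.5% county = 12.5% → £21.6125
Tax on home furniture: unrounded sum = £57.2225 → £57.22

£57.22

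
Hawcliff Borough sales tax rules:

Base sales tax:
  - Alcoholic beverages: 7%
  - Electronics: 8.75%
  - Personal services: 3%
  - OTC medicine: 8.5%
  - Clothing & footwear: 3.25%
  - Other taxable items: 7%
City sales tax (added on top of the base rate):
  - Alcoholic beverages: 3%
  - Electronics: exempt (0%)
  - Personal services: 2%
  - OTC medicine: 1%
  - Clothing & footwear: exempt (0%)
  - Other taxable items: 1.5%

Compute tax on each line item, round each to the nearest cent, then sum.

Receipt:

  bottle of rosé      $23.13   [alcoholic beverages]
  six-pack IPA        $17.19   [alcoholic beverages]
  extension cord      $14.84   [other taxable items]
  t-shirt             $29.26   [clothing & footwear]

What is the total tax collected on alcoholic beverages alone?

Bottle of rosé $23.13: alcoholic beverages → 7% + 3% city = 10% → $2.31
Six-pack IPA $17.19: alcoholic beverages → 7% + 3% city = 10% → $1.72
Tax on alcoholic beverages = $2.31 + $1.72 = $4.03

$4.03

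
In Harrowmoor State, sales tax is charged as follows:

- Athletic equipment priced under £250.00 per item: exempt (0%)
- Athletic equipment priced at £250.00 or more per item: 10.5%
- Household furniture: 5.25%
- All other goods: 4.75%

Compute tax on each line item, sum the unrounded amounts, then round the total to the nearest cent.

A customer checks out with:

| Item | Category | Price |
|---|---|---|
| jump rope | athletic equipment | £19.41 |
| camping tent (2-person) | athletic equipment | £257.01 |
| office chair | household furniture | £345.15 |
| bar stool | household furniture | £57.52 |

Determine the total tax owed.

£48.13

Jump rope £19.41: athletic equipment, under £250.00 → 0% → £0.00
Camping tent (2-person) £257.01: athletic equipment, £250.00 or more → 10.5% → £26.98605
Office chair £345.15: household furniture → 5.25% → £18.120375
Bar stool £57.52: household furniture → 5.25% → £3.0198
Unrounded tax sum = £48.126225 → £48.13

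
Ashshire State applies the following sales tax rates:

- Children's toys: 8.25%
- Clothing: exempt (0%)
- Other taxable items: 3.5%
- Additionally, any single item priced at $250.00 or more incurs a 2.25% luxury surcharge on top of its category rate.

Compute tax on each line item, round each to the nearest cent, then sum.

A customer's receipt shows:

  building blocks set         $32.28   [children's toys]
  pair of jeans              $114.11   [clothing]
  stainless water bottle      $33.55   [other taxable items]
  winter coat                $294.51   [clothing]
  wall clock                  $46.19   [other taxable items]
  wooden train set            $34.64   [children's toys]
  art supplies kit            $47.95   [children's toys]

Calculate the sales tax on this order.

$18.90

Building blocks set $32.28: children's toys → 8.25% → $2.66
Pair of jeans $114.11: clothing → 0% → $0.00
Stainless water bottle $33.55: other taxable items → 3.5% → $1.17
Winter coat $294.51: clothing → 0% + 2.25% surcharge = 2.25% → $6.63
Wall clock $46.19: other taxable items → 3.5% → $1.62
Wooden train set $34.64: children's toys → 8.25% → $2.86
Art supplies kit $47.95: children's toys → 8.25% → $3.96
Total tax = $2.66 + $1.17 + $6.63 + $1.62 + $2.86 + $3.96 = $18.90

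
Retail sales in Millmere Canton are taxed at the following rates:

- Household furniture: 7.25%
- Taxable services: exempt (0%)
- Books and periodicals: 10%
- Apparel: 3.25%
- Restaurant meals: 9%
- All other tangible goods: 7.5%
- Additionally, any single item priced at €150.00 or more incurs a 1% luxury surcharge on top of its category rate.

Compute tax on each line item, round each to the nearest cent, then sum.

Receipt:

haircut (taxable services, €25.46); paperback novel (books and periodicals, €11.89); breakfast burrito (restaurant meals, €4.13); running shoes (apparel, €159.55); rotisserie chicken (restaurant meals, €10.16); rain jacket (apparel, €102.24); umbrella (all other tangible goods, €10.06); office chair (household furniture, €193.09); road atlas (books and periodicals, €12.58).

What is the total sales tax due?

Haircut €25.46: taxable services → 0% → €0.00
Paperback novel €11.89: books and periodicals → 10% → €1.19
Breakfast burrito €4.13: restaurant meals → 9% → €0.37
Running shoes €159.55: apparel → 3.25% + 1% surcharge = 4.25% → €6.78
Rotisserie chicken €10.16: restaurant meals → 9% → €0.91
Rain jacket €102.24: apparel → 3.25% → €3.32
Umbrella €10.06: all other tangible goods → 7.5% → €0.75
Office chair €193.09: household furniture → 7.25% + 1% surcharge = 8.25% → €15.93
Road atlas €12.58: books and periodicals → 10% → €1.26
Total tax = €1.19 + €0.37 + €6.78 + €0.91 + €3.32 + €0.75 + €15.93 + €1.26 = €30.51

€30.51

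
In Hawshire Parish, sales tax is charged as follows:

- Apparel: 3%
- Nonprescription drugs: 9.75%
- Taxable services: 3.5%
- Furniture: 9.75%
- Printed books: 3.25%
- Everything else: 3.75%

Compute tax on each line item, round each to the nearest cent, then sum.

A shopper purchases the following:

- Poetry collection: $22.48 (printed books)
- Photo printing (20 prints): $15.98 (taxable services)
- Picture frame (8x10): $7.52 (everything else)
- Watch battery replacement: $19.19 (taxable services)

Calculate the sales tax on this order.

$2.24

Poetry collection $22.48: printed books → 3.25% → $0.73
Photo printing (20 prints) $15.98: taxable services → 3.5% → $0.56
Picture frame (8x10) $7.52: everything else → 3.75% → $0.28
Watch battery replacement $19.19: taxable services → 3.5% → $0.67
Total tax = $0.73 + $0.56 + $0.28 + $0.67 = $2.24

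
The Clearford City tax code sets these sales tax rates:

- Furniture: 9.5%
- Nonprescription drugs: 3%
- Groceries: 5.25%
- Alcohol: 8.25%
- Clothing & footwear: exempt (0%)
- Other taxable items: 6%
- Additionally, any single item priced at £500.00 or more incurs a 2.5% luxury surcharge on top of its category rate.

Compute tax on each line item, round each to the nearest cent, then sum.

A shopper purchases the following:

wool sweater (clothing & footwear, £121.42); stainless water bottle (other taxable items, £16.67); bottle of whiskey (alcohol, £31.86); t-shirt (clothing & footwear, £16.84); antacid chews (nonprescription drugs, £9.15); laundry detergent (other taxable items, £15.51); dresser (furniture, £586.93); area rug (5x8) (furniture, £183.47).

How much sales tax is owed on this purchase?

£92.69

Wool sweater £121.42: clothing & footwear → 0% → £0.00
Stainless water bottle £16.67: other taxable items → 6% → £1.00
Bottle of whiskey £31.86: alcohol → 8.25% → £2.63
T-shirt £16.84: clothing & footwear → 0% → £0.00
Antacid chews £9.15: nonprescription drugs → 3% → £0.27
Laundry detergent £15.51: other taxable items → 6% → £0.93
Dresser £586.93: furniture → 9.5% + 2.5% surcharge = 12% → £70.43
Area rug (5x8) £183.47: furniture → 9.5% → £17.43
Total tax = £1.00 + £2.63 + £0.27 + £0.93 + £70.43 + £17.43 = £92.69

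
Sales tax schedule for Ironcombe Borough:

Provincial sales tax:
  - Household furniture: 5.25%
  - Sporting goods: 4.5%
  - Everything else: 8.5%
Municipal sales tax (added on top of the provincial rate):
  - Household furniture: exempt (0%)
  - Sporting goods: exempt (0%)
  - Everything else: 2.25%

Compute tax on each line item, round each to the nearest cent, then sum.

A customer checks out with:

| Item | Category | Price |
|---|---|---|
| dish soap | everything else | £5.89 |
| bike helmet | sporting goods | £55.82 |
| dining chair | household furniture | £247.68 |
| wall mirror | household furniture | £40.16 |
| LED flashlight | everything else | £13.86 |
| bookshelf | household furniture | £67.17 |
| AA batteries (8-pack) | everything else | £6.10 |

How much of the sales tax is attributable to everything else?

£2.78

Dish soap £5.89: everything else → 8.5% + 2.25% municipal = 10.75% → £0.63
LED flashlight £13.86: everything else → 8.5% + 2.25% municipal = 10.75% → £1.49
AA batteries (8-pack) £6.10: everything else → 8.5% + 2.25% municipal = 10.75% → £0.66
Tax on everything else = £0.63 + £1.49 + £0.66 = £2.78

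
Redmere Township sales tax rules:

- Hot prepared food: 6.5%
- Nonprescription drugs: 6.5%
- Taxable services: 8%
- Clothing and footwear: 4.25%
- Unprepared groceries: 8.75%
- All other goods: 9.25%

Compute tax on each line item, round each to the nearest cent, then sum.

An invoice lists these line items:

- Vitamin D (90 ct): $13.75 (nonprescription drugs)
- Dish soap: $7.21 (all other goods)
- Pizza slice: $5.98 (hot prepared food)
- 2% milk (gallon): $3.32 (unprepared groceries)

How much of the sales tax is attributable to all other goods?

$0.67

Dish soap $7.21: all other goods → 9.25% → $0.67
Tax on all other goods = $0.67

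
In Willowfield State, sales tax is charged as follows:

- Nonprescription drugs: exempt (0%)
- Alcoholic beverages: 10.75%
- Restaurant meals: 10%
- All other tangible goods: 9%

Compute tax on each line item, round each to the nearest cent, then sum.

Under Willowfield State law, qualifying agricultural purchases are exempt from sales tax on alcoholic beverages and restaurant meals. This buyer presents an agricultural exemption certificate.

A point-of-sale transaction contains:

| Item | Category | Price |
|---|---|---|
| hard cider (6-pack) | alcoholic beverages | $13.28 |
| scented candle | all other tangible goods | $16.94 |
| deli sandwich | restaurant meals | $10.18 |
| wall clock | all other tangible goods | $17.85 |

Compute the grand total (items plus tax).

Hard cider (6-pack) $13.28: alcoholic beverages, buyer-exempt → 0% → $0.00
Scented candle $16.94: all other tangible goods → 9% → $1.52
Deli sandwich $10.18: restaurant meals, buyer-exempt → 0% → $0.00
Wall clock $17.85: all other tangible goods → 9% → $1.61
Subtotal = $58.25; tax = $3.13; total due = $61.38

$61.38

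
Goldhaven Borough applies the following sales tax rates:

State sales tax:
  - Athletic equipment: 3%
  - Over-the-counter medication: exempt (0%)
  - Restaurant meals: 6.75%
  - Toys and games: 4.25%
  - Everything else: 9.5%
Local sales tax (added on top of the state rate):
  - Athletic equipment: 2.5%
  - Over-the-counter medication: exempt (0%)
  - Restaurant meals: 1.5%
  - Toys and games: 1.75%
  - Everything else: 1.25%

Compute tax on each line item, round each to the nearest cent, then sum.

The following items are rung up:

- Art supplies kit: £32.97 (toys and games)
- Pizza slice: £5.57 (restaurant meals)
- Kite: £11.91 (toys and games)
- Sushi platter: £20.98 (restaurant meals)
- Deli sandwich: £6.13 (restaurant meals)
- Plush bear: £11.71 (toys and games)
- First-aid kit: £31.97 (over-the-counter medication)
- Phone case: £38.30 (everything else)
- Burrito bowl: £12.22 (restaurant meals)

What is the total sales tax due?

Art supplies kit £32.97: toys and games → 4.25% + 1.75% local = 6% → £1.98
Pizza slice £5.57: restaurant meals → 6.75% + 1.5% local = 8.25% → £0.46
Kite £11.91: toys and games → 4.25% + 1.75% local = 6% → £0.71
Sushi platter £20.98: restaurant meals → 6.75% + 1.5% local = 8.25% → £1.73
Deli sandwich £6.13: restaurant meals → 6.75% + 1.5% local = 8.25% → £0.51
Plush bear £11.71: toys and games → 4.25% + 1.75% local = 6% → £0.70
First-aid kit £31.97: over-the-counter medication → 0% + 0% local = 0% → £0.00
Phone case £38.30: everything else → 9.5% + 1.25% local = 10.75% → £4.12
Burrito bowl £12.22: restaurant meals → 6.75% + 1.5% local = 8.25% → £1.01
Total tax = £1.98 + £0.46 + £0.71 + £1.73 + £0.51 + £0.70 + £4.12 + £1.01 = £11.22

£11.22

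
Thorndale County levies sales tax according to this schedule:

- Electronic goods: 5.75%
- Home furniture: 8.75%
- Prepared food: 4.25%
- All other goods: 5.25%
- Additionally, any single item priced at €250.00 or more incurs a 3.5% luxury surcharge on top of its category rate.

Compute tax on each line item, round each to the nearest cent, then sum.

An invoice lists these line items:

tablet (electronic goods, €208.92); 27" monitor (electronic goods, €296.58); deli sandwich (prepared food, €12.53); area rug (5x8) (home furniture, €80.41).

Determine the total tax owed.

Tablet €208.92: electronic goods → 5.75% → €12.01
27" monitor €296.58: electronic goods → 5.75% + 3.5% surcharge = 9.25% → €27.43
Deli sandwich €12.53: prepared food → 4.25% → €0.53
Area rug (5x8) €80.41: home furniture → 8.75% → €7.04
Total tax = €12.01 + €27.43 + €0.53 + €7.04 = €47.01

€47.01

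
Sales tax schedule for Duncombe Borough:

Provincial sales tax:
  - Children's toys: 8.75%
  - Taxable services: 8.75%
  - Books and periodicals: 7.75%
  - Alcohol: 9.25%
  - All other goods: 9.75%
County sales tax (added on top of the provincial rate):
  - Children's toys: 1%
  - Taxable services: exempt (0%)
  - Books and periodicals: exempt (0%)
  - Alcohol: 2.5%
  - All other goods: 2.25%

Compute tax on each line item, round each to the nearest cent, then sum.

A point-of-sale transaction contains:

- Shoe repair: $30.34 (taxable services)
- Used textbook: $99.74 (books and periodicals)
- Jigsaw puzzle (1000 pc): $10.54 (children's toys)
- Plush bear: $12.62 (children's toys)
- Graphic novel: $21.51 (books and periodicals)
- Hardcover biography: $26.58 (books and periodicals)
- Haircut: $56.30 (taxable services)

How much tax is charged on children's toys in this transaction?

$2.26

Jigsaw puzzle (1000 pc) $10.54: children's toys → 8.75% + 1% county = 9.75% → $1.03
Plush bear $12.62: children's toys → 8.75% + 1% county = 9.75% → $1.23
Tax on children's toys = $1.03 + $1.23 = $2.26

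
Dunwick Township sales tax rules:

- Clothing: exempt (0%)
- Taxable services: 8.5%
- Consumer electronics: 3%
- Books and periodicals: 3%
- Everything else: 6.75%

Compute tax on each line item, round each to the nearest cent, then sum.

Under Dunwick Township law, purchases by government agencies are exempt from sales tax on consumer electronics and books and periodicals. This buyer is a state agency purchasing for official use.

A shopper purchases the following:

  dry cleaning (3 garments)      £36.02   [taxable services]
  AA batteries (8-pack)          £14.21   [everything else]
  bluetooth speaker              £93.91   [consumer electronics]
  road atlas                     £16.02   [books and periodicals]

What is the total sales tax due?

Dry cleaning (3 garments) £36.02: taxable services → 8.5% → £3.06
AA batteries (8-pack) £14.21: everything else → 6.75% → £0.96
Bluetooth speaker £93.91: consumer electronics, buyer-exempt → 0% → £0.00
Road atlas £16.02: books and periodicals, buyer-exempt → 0% → £0.00
Total tax = £3.06 + £0.96 = £4.02

£4.02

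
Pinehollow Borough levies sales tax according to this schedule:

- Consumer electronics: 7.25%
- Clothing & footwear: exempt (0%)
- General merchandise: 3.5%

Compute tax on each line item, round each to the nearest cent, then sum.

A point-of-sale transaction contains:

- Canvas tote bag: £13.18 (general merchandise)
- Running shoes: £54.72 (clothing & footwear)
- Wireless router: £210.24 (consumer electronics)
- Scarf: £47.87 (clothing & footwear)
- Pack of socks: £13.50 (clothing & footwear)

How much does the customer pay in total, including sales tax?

Canvas tote bag £13.18: general merchandise → 3.5% → £0.46
Running shoes £54.72: clothing & footwear → 0% → £0.00
Wireless router £210.24: consumer electronics → 7.25% → £15.24
Scarf £47.87: clothing & footwear → 0% → £0.00
Pack of socks £13.50: clothing & footwear → 0% → £0.00
Subtotal = £339.51; tax = £15.70; total due = £355.21

£355.21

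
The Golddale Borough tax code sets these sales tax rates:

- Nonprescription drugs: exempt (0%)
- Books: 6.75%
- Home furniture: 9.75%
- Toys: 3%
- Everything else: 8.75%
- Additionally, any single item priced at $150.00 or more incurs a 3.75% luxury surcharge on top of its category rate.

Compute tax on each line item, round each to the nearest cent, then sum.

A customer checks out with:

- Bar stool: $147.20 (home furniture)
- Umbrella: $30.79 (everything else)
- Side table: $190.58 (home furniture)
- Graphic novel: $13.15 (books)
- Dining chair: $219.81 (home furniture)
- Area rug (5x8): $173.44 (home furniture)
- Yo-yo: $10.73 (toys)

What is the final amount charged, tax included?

Bar stool $147.20: home furniture → 9.75% → $14.35
Umbrella $30.79: everything else → 8.75% → $2.69
Side table $190.58: home furniture → 9.75% + 3.75% surcharge = 13.5% → $25.73
Graphic novel $13.15: books → 6.75% → $0.89
Dining chair $219.81: home furniture → 9.75% + 3.75% surcharge = 13.5% → $29.67
Area rug (5x8) $173.44: home furniture → 9.75% + 3.75% surcharge = 13.5% → $23.41
Yo-yo $10.73: toys → 3% → $0.32
Subtotal = $785.70; tax = $97.06; total due = $882.76

$882.76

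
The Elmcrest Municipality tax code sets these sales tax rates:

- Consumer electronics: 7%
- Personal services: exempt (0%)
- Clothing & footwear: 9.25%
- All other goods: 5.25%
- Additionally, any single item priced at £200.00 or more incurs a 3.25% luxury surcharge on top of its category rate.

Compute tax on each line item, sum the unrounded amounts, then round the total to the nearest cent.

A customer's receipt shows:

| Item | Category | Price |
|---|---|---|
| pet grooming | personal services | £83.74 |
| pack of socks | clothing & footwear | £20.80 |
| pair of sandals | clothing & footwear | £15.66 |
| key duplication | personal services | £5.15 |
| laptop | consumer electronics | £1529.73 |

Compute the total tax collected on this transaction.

£160.17

Pet grooming £83.74: personal services → 0% → £0.00
Pack of socks £20.80: clothing & footwear → 9.25% → £1.924
Pair of sandals £15.66: clothing & footwear → 9.25% → £1.44855
Key duplication £5.15: personal services → 0% → £0.00
Laptop £1529.73: consumer electronics → 7% + 3.25% surcharge = 10.25% → £156.797325
Unrounded tax sum = £160.169875 → £160.17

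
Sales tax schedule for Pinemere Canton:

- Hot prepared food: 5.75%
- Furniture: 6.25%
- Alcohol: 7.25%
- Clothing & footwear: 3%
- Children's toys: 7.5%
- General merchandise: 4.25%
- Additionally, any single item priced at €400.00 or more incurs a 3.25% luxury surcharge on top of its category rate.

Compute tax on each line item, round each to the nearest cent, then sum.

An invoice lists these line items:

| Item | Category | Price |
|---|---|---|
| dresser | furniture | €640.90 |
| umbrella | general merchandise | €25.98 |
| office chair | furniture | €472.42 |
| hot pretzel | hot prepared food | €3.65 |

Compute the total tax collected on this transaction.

€107.08

Dresser €640.90: furniture → 6.25% + 3.25% surcharge = 9.5% → €60.89
Umbrella €25.98: general merchandise → 4.25% → €1.10
Office chair €472.42: furniture → 6.25% + 3.25% surcharge = 9.5% → €44.88
Hot pretzel €3.65: hot prepared food → 5.75% → €0.21
Total tax = €60.89 + €1.10 + €44.88 + €0.21 = €107.08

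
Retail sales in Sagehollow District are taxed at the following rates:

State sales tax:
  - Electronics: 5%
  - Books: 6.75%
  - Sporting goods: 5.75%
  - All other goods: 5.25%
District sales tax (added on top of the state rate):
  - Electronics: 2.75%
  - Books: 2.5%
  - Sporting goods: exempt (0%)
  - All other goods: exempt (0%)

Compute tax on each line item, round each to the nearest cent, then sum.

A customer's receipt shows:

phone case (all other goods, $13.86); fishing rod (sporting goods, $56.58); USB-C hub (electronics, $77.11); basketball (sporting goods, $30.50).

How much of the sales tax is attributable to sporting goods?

Fishing rod $56.58: sporting goods → 5.75% + 0% district = 5.75% → $3.25
Basketball $30.50: sporting goods → 5.75% + 0% district = 5.75% → $1.75
Tax on sporting goods = $3.25 + $1.75 = $5.00

$5.00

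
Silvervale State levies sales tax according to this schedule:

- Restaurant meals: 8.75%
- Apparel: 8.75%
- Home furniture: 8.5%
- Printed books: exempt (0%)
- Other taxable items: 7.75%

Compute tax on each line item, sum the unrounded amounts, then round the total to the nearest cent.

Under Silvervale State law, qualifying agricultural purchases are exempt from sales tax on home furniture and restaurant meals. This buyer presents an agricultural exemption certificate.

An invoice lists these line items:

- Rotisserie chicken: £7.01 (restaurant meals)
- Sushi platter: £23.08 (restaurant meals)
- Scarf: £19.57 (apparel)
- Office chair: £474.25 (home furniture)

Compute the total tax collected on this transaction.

£1.71

Rotisserie chicken £7.01: restaurant meals, buyer-exempt → 0% → £0.00
Sushi platter £23.08: restaurant meals, buyer-exempt → 0% → £0.00
Scarf £19.57: apparel → 8.75% → £1.712375
Office chair £474.25: home furniture, buyer-exempt → 0% → £0.00
Unrounded tax sum = £1.712375 → £1.71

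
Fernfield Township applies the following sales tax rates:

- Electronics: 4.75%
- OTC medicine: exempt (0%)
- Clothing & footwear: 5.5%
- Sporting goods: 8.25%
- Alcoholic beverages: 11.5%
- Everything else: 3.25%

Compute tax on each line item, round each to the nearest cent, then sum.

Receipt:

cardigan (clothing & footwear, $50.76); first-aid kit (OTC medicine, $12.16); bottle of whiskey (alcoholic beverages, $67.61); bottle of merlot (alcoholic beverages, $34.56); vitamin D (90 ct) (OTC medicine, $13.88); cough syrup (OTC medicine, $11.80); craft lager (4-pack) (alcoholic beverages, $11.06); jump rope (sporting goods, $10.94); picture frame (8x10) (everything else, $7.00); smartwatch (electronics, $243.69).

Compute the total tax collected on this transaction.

Cardigan $50.76: clothing & footwear → 5.5% → $2.79
First-aid kit $12.16: OTC medicine → 0% → $0.00
Bottle of whiskey $67.61: alcoholic beverages → 11.5% → $7.78
Bottle of merlot $34.56: alcoholic beverages → 11.5% → $3.97
Vitamin D (90 ct) $13.88: OTC medicine → 0% → $0.00
Cough syrup $11.80: OTC medicine → 0% → $0.00
Craft lager (4-pack) $11.06: alcoholic beverages → 11.5% → $1.27
Jump rope $10.94: sporting goods → 8.25% → $0.90
Picture frame (8x10) $7.00: everything else → 3.25% → $0.23
Smartwatch $243.69: electronics → 4.75% → $11.58
Total tax = $2.79 + $7.78 + $3.97 + $1.27 + $0.90 + $0.23 + $11.58 = $28.52

$28.52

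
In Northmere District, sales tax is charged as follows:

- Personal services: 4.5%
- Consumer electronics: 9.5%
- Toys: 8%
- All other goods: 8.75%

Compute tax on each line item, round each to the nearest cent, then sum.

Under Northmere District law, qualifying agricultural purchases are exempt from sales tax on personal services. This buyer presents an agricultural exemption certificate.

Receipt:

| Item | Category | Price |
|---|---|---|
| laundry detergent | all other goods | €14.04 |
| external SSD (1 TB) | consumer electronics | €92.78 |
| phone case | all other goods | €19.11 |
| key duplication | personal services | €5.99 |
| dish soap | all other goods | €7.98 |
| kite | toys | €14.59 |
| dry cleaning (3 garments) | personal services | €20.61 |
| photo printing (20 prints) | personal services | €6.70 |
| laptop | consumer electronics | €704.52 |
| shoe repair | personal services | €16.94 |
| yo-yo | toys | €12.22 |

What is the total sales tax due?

Laundry detergent €14.04: all other goods → 8.75% → €1.23
External SSD (1 TB) €92.78: consumer electronics → 9.5% → €8.81
Phone case €19.11: all other goods → 8.75% → €1.67
Key duplication €5.99: personal services, buyer-exempt → 0% → €0.00
Dish soap €7.98: all other goods → 8.75% → €0.70
Kite €14.59: toys → 8% → €1.17
Dry cleaning (3 garments) €20.61: personal services, buyer-exempt → 0% → €0.00
Photo printing (20 prints) €6.70: personal services, buyer-exempt → 0% → €0.00
Laptop €704.52: consumer electronics → 9.5% → €66.93
Shoe repair €16.94: personal services, buyer-exempt → 0% → €0.00
Yo-yo €12.22: toys → 8% → €0.98
Total tax = €1.23 + €8.81 + €1.67 + €0.70 + €1.17 + €66.93 + €0.98 = €81.49

€81.49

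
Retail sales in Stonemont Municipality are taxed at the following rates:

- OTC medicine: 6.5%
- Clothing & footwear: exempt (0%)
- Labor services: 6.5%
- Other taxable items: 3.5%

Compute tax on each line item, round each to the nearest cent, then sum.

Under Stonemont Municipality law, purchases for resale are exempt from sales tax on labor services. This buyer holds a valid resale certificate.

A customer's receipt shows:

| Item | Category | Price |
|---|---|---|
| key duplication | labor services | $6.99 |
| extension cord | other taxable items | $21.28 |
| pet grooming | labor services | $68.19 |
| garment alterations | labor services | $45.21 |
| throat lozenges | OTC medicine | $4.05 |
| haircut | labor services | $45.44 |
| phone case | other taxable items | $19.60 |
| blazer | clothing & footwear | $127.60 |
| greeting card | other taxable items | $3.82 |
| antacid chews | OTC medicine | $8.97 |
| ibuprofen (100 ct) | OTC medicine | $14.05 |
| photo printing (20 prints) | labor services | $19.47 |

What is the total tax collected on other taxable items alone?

Extension cord $21.28: other taxable items → 3.5% → $0.74
Phone case $19.60: other taxable items → 3.5% → $0.69
Greeting card $3.82: other taxable items → 3.5% → $0.13
Tax on other taxable items = $0.74 + $0.69 + $0.13 = $1.56

$1.56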